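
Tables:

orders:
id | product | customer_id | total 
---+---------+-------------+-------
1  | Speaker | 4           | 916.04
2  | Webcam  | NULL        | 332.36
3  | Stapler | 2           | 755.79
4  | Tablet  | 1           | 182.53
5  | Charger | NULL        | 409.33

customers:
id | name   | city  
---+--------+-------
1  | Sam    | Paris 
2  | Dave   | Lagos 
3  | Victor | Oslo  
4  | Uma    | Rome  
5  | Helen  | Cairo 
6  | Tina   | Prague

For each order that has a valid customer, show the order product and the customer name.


INNER JOIN keeps only orders rows whose customer_id matches an id in customers. Walk through each order:
  - order 1 (Speaker): customer_id=4 -> matches Uma
  - order 2 (Webcam): customer_id=NULL, no match -> dropped
  - order 3 (Stapler): customer_id=2 -> matches Dave
  - order 4 (Tablet): customer_id=1 -> matches Sam
  - order 5 (Charger): customer_id=NULL, no match -> dropped
So 2 of 5 rows are dropped.

SQL:
SELECT a.product, b.name AS customer
FROM orders a
INNER JOIN customers b ON a.customer_id = b.id

Result:
product | customer
--------+---------
Speaker | Uma     
Stapler | Dave    
Tablet  | Sam     


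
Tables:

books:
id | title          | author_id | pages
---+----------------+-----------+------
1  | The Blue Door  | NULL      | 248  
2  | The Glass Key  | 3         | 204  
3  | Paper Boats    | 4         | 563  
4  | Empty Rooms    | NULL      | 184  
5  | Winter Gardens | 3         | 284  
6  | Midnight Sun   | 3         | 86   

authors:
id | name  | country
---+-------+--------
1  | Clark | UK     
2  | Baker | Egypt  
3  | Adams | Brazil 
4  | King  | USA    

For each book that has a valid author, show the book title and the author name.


INNER JOIN keeps only books rows whose author_id matches an id in authors. Walk through each book:
  - book 1 (The Blue Door): author_id=NULL, no match -> dropped
  - book 2 (The Glass Key): author_id=3 -> matches Adams
  - book 3 (Paper Boats): author_id=4 -> matches King
  - book 4 (Empty Rooms): author_id=NULL, no match -> dropped
  - book 5 (Winter Gardens): author_id=3 -> matches Adams
  - book 6 (Midnight Sun): author_id=3 -> matches Adams
So 2 of 6 rows are dropped.

SQL:
SELECT a.title, b.name AS author
FROM books a
INNER JOIN authors b ON a.author_id = b.id

Result:
title          | author
---------------+-------
The Glass Key  | Adams 
Paper Boats    | King  
Winter Gardens | Adams 
Midnight Sun   | Adams 


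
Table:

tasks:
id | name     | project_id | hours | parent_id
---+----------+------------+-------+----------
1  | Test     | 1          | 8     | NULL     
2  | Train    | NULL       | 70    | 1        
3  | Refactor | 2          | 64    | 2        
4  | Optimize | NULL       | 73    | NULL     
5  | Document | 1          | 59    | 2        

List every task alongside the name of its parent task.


This is a self-join: tasks is joined to a second copy of itself, matching each row's parent_id to another row's id. Use LEFT JOIN so rows with parent_id=NULL are kept.
  - task 1 (Test): parent_id=NULL -> NULL
  - task 2 (Train): parent_id=1 -> Test
  - task 3 (Refactor): parent_id=2 -> Train
  - task 4 (Optimize): parent_id=NULL -> NULL
  - task 5 (Document): parent_id=2 -> Train

SQL:
SELECT a.name AS item, b.name AS parent
FROM tasks a
LEFT JOIN tasks b ON a.parent_id = b.id

Result:
item     | parent
---------+-------
Test     | NULL  
Train    | Test  
Refactor | Train 
Optimize | NULL  
Document | Train 


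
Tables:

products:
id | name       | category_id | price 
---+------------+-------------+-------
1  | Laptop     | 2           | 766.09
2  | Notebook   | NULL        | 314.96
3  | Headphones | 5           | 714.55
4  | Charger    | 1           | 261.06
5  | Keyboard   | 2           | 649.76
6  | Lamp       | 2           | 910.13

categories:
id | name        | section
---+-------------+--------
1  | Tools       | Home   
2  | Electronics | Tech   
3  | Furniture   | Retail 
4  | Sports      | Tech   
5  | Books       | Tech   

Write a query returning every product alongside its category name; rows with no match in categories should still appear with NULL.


LEFT JOIN keeps every row from products (the left table); where category_id has no match in categories, the category columns become NULL. Walk through each product:
  - product 1 (Laptop): category_id=2 -> matches Electronics
  - product 2 (Notebook): category_id=NULL, no match -> kept with NULL
  - product 3 (Headphones): category_id=5 -> matches Books
  - product 4 (Charger): category_id=1 -> matches Tools
  - product 5 (Keyboard): category_id=2 -> matches Electronics
  - product 6 (Lamp): category_id=2 -> matches Electronics
All 6 rows appear; 1 has NULL category.

SQL:
SELECT a.name, b.name AS category
FROM products a
LEFT JOIN categories b ON a.category_id = b.id

Result:
name       | category   
-----------+------------
Laptop     | Electronics
Notebook   | NULL       
Headphones | Books      
Charger    | Tools      
Keyboard   | Electronics
Lamp       | Electronics


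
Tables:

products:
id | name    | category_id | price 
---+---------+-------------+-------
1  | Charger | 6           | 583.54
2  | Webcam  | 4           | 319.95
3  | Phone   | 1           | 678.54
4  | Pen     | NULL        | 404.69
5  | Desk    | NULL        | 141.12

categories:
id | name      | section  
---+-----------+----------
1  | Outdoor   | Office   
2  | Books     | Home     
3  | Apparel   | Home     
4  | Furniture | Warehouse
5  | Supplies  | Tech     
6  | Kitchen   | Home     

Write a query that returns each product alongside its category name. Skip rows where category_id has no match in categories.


INNER JOIN keeps only products rows whose category_id matches an id in categories. Walk through each product:
  - product 1 (Charger): category_id=6 -> matches Kitchen
  - product 2 (Webcam): category_id=4 -> matches Furniture
  - product 3 (Phone): category_id=1 -> matches Outdoor
  - product 4 (Pen): category_id=NULL, no match -> dropped
  - product 5 (Desk): category_id=NULL, no match -> dropped
So 2 of 5 rows are dropped.

SQL:
SELECT a.name, b.name AS category
FROM products a
INNER JOIN categories b ON a.category_id = b.id

Result:
name    | category 
--------+----------
Charger | Kitchen  
Webcam  | Furniture
Phone   | Outdoor  


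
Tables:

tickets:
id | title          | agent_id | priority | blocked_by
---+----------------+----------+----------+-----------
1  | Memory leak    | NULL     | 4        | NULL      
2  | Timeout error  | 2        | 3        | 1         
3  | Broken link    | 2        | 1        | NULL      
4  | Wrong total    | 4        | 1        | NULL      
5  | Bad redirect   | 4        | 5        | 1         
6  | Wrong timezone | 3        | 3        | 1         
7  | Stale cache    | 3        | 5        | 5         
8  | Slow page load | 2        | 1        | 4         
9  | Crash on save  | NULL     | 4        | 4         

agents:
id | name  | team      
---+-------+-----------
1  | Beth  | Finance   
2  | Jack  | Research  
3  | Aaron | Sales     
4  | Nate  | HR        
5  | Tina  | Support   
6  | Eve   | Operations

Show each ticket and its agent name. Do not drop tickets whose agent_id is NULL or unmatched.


LEFT JOIN keeps every row from tickets (the left table); where agent_id has no match in agents, the agent columns become NULL. Walk through each ticket:
  - ticket 1 (Memory leak): agent_id=NULL, no match -> kept with NULL
  - ticket 2 (Timeout error): agent_id=2 -> matches Jack
  - ticket 3 (Broken link): agent_id=2 -> matches Jack
  - ticket 4 (Wrong total): agent_id=4 -> matches Nate
  - ticket 5 (Bad redirect): agent_id=4 -> matches Nate
  - ticket 6 (Wrong timezone): agent_id=3 -> matches Aaron
  - ticket 7 (Stale cache): agent_id=3 -> matches Aaron
  - ticket 8 (Slow page load): agent_id=2 -> matches Jack
  - ticket 9 (Crash on save): agent_id=NULL, no match -> kept with NULL
All 9 rows appear; 2 have NULL agent.

SQL:
SELECT a.title, b.name AS agent
FROM tickets a
LEFT JOIN agents b ON a.agent_id = b.id

Result:
title          | agent
---------------+------
Memory leak    | NULL 
Timeout error  | Jack 
Broken link    | Jack 
Wrong total    | Nate 
Bad redirect   | Nate 
Wrong timezone | Aaron
Stale cache    | Aaron
Slow page load | Jack 
Crash on save  | NULL 


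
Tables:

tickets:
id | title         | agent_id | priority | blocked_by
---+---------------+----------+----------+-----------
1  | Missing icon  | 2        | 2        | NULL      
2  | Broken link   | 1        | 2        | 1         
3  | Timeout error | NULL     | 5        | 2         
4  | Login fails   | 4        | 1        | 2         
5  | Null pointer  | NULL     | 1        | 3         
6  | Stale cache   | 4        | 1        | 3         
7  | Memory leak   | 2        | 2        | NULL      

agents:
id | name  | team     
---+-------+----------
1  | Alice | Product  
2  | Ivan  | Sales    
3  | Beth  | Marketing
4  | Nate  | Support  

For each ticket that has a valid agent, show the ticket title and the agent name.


INNER JOIN keeps only tickets rows whose agent_id matches an id in agents. Walk through each ticket:
  - ticket 1 (Missing icon): agent_id=2 -> matches Ivan
  - ticket 2 (Broken link): agent_id=1 -> matches Alice
  - ticket 3 (Timeout error): agent_id=NULL, no match -> dropped
  - ticket 4 (Login fails): agent_id=4 -> matches Nate
  - ticket 5 (Null pointer): agent_id=NULL, no match -> dropped
  - ticket 6 (Stale cache): agent_id=4 -> matches Nate
  - ticket 7 (Memory leak): agent_id=2 -> matches Ivan
So 2 of 7 rows are dropped.

SQL:
SELECT a.title, b.name AS agent
FROM tickets a
INNER JOIN agents b ON a.agent_id = b.id

Result:
title        | agent
-------------+------
Missing icon | Ivan 
Broken link  | Alice
Login fails  | Nate 
Stale cache  | Nate 
Memory leak  | Ivan 


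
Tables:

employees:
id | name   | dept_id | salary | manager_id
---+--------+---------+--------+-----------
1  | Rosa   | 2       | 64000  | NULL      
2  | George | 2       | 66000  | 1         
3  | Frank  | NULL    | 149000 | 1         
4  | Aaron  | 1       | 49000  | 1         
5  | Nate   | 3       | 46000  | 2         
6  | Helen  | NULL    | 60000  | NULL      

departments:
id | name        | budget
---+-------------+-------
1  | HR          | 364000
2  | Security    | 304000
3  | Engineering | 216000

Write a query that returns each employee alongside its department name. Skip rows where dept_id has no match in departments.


INNER JOIN keeps only employees rows whose dept_id matches an id in departments. Walk through each employee:
  - employee 1 (Rosa): dept_id=2 -> matches Security
  - employee 2 (George): dept_id=2 -> matches Security
  - employee 3 (Frank): dept_id=NULL, no match -> dropped
  - employee 4 (Aaron): dept_id=1 -> matches HR
  - employee 5 (Nate): dept_id=3 -> matches Engineering
  - employee 6 (Helen): dept_id=NULL, no match -> dropped
So 2 of 6 rows are dropped.

SQL:
SELECT a.name, b.name AS department
FROM employees a
INNER JOIN departments b ON a.dept_id = b.id

Result:
name   | department 
-------+------------
Rosa   | Security   
George | Security   
Aaron  | HR         
Nate   | Engineering


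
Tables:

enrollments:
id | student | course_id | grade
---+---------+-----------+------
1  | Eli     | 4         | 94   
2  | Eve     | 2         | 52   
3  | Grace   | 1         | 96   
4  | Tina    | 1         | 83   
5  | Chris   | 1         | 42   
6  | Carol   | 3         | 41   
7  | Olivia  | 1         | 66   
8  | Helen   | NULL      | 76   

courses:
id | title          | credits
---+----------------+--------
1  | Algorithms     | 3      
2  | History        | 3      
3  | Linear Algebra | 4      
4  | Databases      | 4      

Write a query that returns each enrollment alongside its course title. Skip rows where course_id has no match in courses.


INNER JOIN keeps only enrollments rows whose course_id matches an id in courses. Walk through each enrollment:
  - enrollment 1 (Eli): course_id=4 -> matches Databases
  - enrollment 2 (Eve): course_id=2 -> matches History
  - enrollment 3 (Grace): course_id=1 -> matches Algorithms
  - enrollment 4 (Tina): course_id=1 -> matches Algorithms
  - enrollment 5 (Chris): course_id=1 -> matches Algorithms
  - enrollment 6 (Carol): course_id=3 -> matches Linear Algebra
  - enrollment 7 (Olivia): course_id=1 -> matches Algorithms
  - enrollment 8 (Helen): course_id=NULL, no match -> dropped
So 1 of 8 rows is dropped.

SQL:
SELECT a.student, b.title AS course
FROM enrollments a
INNER JOIN courses b ON a.course_id = b.id

Result:
student | course        
--------+---------------
Eli     | Databases     
Eve     | History       
Grace   | Algorithms    
Tina    | Algorithms    
Chris   | Algorithms    
Carol   | Linear Algebra
Olivia  | Algorithms    


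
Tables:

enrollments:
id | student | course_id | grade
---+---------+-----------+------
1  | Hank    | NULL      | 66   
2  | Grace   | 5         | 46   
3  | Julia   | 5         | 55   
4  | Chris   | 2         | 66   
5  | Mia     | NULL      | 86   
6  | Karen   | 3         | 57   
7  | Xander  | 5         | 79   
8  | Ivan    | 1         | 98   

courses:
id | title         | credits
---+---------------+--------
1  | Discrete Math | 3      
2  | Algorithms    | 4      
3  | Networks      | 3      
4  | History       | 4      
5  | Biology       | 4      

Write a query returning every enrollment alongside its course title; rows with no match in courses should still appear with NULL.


LEFT JOIN keeps every row from enrollments (the left table); where course_id has no match in courses, the course columns become NULL. Walk through each enrollment:
  - enrollment 1 (Hank): course_id=NULL, no match -> kept with NULL
  - enrollment 2 (Grace): course_id=5 -> matches Biology
  - enrollment 3 (Julia): course_id=5 -> matches Biology
  - enrollment 4 (Chris): course_id=2 -> matches Algorithms
  - enrollment 5 (Mia): course_id=NULL, no match -> kept with NULL
  - enrollment 6 (Karen): course_id=3 -> matches Networks
  - enrollment 7 (Xander): course_id=5 -> matches Biology
  - enrollment 8 (Ivan): course_id=1 -> matches Discrete Math
All 8 rows appear; 2 have NULL course.

SQL:
SELECT a.student, b.title AS course
FROM enrollments a
LEFT JOIN courses b ON a.course_id = b.id

Result:
student | course       
--------+--------------
Hank    | NULL         
Grace   | Biology      
Julia   | Biology      
Chris   | Algorithms   
Mia     | NULL         
Karen   | Networks     
Xander  | Biology      
Ivan    | Discrete Math


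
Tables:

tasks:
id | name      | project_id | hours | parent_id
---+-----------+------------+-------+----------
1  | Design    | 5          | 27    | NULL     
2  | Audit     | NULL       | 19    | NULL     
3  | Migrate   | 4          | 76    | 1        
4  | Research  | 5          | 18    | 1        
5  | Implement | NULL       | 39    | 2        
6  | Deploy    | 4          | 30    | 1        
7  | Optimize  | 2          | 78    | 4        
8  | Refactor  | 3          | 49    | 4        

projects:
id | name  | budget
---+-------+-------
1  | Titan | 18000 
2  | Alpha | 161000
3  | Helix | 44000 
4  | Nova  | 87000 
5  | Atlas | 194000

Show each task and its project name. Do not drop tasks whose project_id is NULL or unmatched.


LEFT JOIN keeps every row from tasks (the left table); where project_id has no match in projects, the project columns become NULL. Walk through each task:
  - task 1 (Design): project_id=5 -> matches Atlas
  - task 2 (Audit): project_id=NULL, no match -> kept with NULL
  - task 3 (Migrate): project_id=4 -> matches Nova
  - task 4 (Research): project_id=5 -> matches Atlas
  - task 5 (Implement): project_id=NULL, no match -> kept with NULL
  - task 6 (Deploy): project_id=4 -> matches Nova
  - task 7 (Optimize): project_id=2 -> matches Alpha
  - task 8 (Refactor): project_id=3 -> matches Helix
All 8 rows appear; 2 have NULL project.

SQL:
SELECT a.name, b.name AS project
FROM tasks a
LEFT JOIN projects b ON a.project_id = b.id

Result:
name      | project
----------+--------
Design    | Atlas  
Audit     | NULL   
Migrate   | Nova   
Research  | Atlas  
Implement | NULL   
Deploy    | Nova   
Optimize  | Alpha  
Refactor  | Helix  


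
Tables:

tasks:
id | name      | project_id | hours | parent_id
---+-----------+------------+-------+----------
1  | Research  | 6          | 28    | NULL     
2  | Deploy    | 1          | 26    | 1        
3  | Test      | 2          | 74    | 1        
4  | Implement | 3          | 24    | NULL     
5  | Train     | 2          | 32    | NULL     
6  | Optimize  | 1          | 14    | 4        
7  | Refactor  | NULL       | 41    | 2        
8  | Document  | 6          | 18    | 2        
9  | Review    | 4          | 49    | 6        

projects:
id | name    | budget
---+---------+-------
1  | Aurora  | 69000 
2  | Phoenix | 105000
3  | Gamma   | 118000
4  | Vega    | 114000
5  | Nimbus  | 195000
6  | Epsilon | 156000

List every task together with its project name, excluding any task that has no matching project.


INNER JOIN keeps only tasks rows whose project_id matches an id in projects. Walk through each task:
  - task 1 (Research): project_id=6 -> matches Epsilon
  - task 2 (Deploy): project_id=1 -> matches Aurora
  - task 3 (Test): project_id=2 -> matches Phoenix
  - task 4 (Implement): project_id=3 -> matches Gamma
  - task 5 (Train): project_id=2 -> matches Phoenix
  - task 6 (Optimize): project_id=1 -> matches Aurora
  - task 7 (Refactor): project_id=NULL, no match -> dropped
  - task 8 (Document): project_id=6 -> matches Epsilon
  - task 9 (Review): project_id=4 -> matches Vega
So 1 of 9 rows is dropped.

SQL:
SELECT a.name, b.name AS project
FROM tasks a
INNER JOIN projects b ON a.project_id = b.id

Result:
name      | project
----------+--------
Research  | Epsilon
Deploy    | Aurora 
Test      | Phoenix
Implement | Gamma  
Train     | Phoenix
Optimize  | Aurora 
Document  | Epsilon
Review    | Vega   


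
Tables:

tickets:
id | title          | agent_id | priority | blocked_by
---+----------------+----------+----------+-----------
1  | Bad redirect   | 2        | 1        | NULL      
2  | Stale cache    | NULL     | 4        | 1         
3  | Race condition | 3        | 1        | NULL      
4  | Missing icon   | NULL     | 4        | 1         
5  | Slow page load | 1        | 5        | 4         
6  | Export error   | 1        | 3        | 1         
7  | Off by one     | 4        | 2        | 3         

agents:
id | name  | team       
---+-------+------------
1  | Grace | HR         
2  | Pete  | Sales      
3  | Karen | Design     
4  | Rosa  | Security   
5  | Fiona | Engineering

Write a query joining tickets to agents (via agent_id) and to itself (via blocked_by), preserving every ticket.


Two LEFT JOINs from the same base table tickets: one to agents via agent_id, one to tickets itself via blocked_by. Both are LEFT so every ticket is preserved.
Match against agents:
  - ticket 1 (Bad redirect): agent_id=2 -> matches Pete
  - ticket 2 (Stale cache): agent_id=NULL, no match -> kept with NULL
  - ticket 3 (Race condition): agent_id=3 -> matches Karen
  - ticket 4 (Missing icon): agent_id=NULL, no match -> kept with NULL
  - ticket 5 (Slow page load): agent_id=1 -> matches Grace
  - ticket 6 (Export error): agent_id=1 -> matches Grace
  - ticket 7 (Off by one): agent_id=4 -> matches Rosa
Match against tickets (self):
  - ticket 1 (Bad redirect): blocked_by=NULL -> NULL
  - ticket 2 (Stale cache): blocked_by=1 -> Bad redirect
  - ticket 3 (Race condition): blocked_by=NULL -> NULL
  - ticket 4 (Missing icon): blocked_by=1 -> Bad redirect
  - ticket 5 (Slow page load): blocked_by=4 -> Missing icon
  - ticket 6 (Export error): blocked_by=1 -> Bad redirect
  - ticket 7 (Off by one): blocked_by=3 -> Race condition

SQL:
SELECT a.title, b.name AS agent, c.title AS blocked_by
FROM tickets a
LEFT JOIN agents b ON a.agent_id = b.id
LEFT JOIN tickets c ON a.blocked_by = c.id

Result:
title          | agent | blocked_by    
---------------+-------+---------------
Bad redirect   | Pete  | NULL          
Stale cache    | NULL  | Bad redirect  
Race condition | Karen | NULL          
Missing icon   | NULL  | Bad redirect  
Slow page load | Grace | Missing icon  
Export error   | Grace | Bad redirect  
Off by one     | Rosa  | Race condition


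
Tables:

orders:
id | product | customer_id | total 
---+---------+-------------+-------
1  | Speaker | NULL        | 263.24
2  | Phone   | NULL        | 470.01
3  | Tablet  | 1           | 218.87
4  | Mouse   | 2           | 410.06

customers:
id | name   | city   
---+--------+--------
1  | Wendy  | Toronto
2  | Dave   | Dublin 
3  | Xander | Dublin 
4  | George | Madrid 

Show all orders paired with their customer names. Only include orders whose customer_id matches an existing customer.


INNER JOIN keeps only orders rows whose customer_id matches an id in customers. Walk through each order:
  - order 1 (Speaker): customer_id=NULL, no match -> dropped
  - order 2 (Phone): customer_id=NULL, no match -> dropped
  - order 3 (Tablet): customer_id=1 -> matches Wendy
  - order 4 (Mouse): customer_id=2 -> matches Dave
So 2 of 4 rows are dropped.

SQL:
SELECT a.product, b.name AS customer
FROM orders a
INNER JOIN customers b ON a.customer_id = b.id

Result:
product | customer
--------+---------
Tablet  | Wendy   
Mouse   | Dave    


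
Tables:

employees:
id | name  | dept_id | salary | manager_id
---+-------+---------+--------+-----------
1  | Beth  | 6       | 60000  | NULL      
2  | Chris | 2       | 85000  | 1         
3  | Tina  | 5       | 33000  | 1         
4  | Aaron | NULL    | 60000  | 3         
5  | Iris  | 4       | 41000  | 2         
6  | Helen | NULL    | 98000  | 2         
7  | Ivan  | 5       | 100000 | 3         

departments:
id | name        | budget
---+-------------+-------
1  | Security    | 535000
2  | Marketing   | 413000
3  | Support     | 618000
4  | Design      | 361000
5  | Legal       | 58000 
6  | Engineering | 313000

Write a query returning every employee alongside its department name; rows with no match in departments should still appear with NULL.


LEFT JOIN keeps every row from employees (the left table); where dept_id has no match in departments, the department columns become NULL. Walk through each employee:
  - employee 1 (Beth): dept_id=6 -> matches Engineering
  - employee 2 (Chris): dept_id=2 -> matches Marketing
  - employee 3 (Tina): dept_id=5 -> matches Legal
  - employee 4 (Aaron): dept_id=NULL, no match -> kept with NULL
  - employee 5 (Iris): dept_id=4 -> matches Design
  - employee 6 (Helen): dept_id=NULL, no match -> kept with NULL
  - employee 7 (Ivan): dept_id=5 -> matches Legal
All 7 rows appear; 2 have NULL department.

SQL:
SELECT a.name, b.name AS department
FROM employees a
LEFT JOIN departments b ON a.dept_id = b.id

Result:
name  | department 
------+------------
Beth  | Engineering
Chris | Marketing  
Tina  | Legal      
Aaron | NULL       
Iris  | Design     
Helen | NULL       
Ivan  | Legal      


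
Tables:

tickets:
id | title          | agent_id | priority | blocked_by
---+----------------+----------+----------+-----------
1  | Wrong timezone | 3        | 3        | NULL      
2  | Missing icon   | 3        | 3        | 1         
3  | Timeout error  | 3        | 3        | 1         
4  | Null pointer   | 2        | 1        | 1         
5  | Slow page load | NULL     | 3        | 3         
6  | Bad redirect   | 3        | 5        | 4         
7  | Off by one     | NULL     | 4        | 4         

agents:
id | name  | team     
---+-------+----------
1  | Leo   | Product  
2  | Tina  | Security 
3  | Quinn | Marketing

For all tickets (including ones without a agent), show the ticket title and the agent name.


LEFT JOIN keeps every row from tickets (the left table); where agent_id has no match in agents, the agent columns become NULL. Walk through each ticket:
  - ticket 1 (Wrong timezone): agent_id=3 -> matches Quinn
  - ticket 2 (Missing icon): agent_id=3 -> matches Quinn
  - ticket 3 (Timeout error): agent_id=3 -> matches Quinn
  - ticket 4 (Null pointer): agent_id=2 -> matches Tina
  - ticket 5 (Slow page load): agent_id=NULL, no match -> kept with NULL
  - ticket 6 (Bad redirect): agent_id=3 -> matches Quinn
  - ticket 7 (Off by one): agent_id=NULL, no match -> kept with NULL
All 7 rows appear; 2 have NULL agent.

SQL:
SELECT a.title, b.name AS agent
FROM tickets a
LEFT JOIN agents b ON a.agent_id = b.id

Result:
title          | agent
---------------+------
Wrong timezone | Quinn
Missing icon   | Quinn
Timeout error  | Quinn
Null pointer   | Tina 
Slow page load | NULL 
Bad redirect   | Quinn
Off by one     | NULL 


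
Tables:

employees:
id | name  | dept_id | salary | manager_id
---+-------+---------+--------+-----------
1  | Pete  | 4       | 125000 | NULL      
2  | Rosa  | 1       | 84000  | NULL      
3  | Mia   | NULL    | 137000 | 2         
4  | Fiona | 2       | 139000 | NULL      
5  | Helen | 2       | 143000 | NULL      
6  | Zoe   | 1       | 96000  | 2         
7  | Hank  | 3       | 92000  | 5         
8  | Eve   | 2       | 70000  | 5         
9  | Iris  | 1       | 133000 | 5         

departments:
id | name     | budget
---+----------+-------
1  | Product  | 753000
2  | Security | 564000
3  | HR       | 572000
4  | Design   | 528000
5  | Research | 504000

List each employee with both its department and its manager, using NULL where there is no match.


Two LEFT JOINs from the same base table employees: one to departments via dept_id, one to employees itself via manager_id. Both are LEFT so every employee is preserved.
Match against departments:
  - employee 1 (Pete): dept_id=4 -> matches Design
  - employee 2 (Rosa): dept_id=1 -> matches Product
  - employee 3 (Mia): dept_id=NULL, no match -> kept with NULL
  - employee 4 (Fiona): dept_id=2 -> matches Security
  - employee 5 (Helen): dept_id=2 -> matches Security
  - employee 6 (Zoe): dept_id=1 -> matches Product
  - employee 7 (Hank): dept_id=3 -> matches HR
  - employee 8 (Eve): dept_id=2 -> matches Security
  - employee 9 (Iris): dept_id=1 -> matches Product
Match against employees (self):
  - employee 1 (Pete): manager_id=NULL -> NULL
  - employee 2 (Rosa): manager_id=NULL -> NULL
  - employee 3 (Mia): manager_id=2 -> Rosa
  - employee 4 (Fiona): manager_id=NULL -> NULL
  - employee 5 (Helen): manager_id=NULL -> NULL
  - employee 6 (Zoe): manager_id=2 -> Rosa
  - employee 7 (Hank): manager_id=5 -> Helen
  - employee 8 (Eve): manager_id=5 -> Helen
  - employee 9 (Iris): manager_id=5 -> Helen

SQL:
SELECT a.name, b.name AS department, c.name AS manager
FROM employees a
LEFT JOIN departments b ON a.dept_id = b.id
LEFT JOIN employees c ON a.manager_id = c.id

Result:
name  | department | manager
------+------------+--------
Pete  | Design     | NULL   
Rosa  | Product    | NULL   
Mia   | NULL       | Rosa   
Fiona | Security   | NULL   
Helen | Security   | NULL   
Zoe   | Product    | Rosa   
Hank  | HR         | Helen  
Eve   | Security   | Helen  
Iris  | Product    | Helen  


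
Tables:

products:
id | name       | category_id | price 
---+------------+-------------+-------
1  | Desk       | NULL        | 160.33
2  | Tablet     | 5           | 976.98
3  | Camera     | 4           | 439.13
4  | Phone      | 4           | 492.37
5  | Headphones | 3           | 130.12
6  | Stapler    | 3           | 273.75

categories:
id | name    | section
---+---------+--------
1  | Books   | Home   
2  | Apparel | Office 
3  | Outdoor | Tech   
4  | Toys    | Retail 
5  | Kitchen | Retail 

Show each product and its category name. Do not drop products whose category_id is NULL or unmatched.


LEFT JOIN keeps every row from products (the left table); where category_id has no match in categories, the category columns become NULL. Walk through each product:
  - product 1 (Desk): category_id=NULL, no match -> kept with NULL
  - product 2 (Tablet): category_id=5 -> matches Kitchen
  - product 3 (Camera): category_id=4 -> matches Toys
  - product 4 (Phone): category_id=4 -> matches Toys
  - product 5 (Headphones): category_id=3 -> matches Outdoor
  - product 6 (Stapler): category_id=3 -> matches Outdoor
All 6 rows appear; 1 has NULL category.

SQL:
SELECT a.name, b.name AS category
FROM products a
LEFT JOIN categories b ON a.category_id = b.id

Result:
name       | category
-----------+---------
Desk       | NULL    
Tablet     | Kitchen 
Camera     | Toys    
Phone      | Toys    
Headphones | Outdoor 
Stapler    | Outdoor 


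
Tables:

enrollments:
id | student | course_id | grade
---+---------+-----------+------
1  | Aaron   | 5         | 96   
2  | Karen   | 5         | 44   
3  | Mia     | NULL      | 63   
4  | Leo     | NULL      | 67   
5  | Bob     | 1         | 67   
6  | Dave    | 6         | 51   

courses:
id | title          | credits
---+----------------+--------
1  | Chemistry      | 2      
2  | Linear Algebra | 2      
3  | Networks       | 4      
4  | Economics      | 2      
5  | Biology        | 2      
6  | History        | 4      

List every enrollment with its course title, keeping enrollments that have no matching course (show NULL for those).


LEFT JOIN keeps every row from enrollments (the left table); where course_id has no match in courses, the course columns become NULL. Walk through each enrollment:
  - enrollment 1 (Aaron): course_id=5 -> matches Biology
  - enrollment 2 (Karen): course_id=5 -> matches Biology
  - enrollment 3 (Mia): course_id=NULL, no match -> kept with NULL
  - enrollment 4 (Leo): course_id=NULL, no match -> kept with NULL
  - enrollment 5 (Bob): course_id=1 -> matches Chemistry
  - enrollment 6 (Dave): course_id=6 -> matches History
All 6 rows appear; 2 have NULL course.

SQL:
SELECT a.student, b.title AS course
FROM enrollments a
LEFT JOIN courses b ON a.course_id = b.id

Result:
student | course   
--------+----------
Aaron   | Biology  
Karen   | Biology  
Mia     | NULL     
Leo     | NULL     
Bob     | Chemistry
Dave    | History  


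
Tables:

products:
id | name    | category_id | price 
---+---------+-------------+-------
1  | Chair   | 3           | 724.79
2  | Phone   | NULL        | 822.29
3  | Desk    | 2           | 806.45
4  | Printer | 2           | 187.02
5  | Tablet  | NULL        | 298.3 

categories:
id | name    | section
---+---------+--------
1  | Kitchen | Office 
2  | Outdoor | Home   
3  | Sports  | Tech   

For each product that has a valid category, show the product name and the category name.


INNER JOIN keeps only products rows whose category_id matches an id in categories. Walk through each product:
  - product 1 (Chair): category_id=3 -> matches Sports
  - product 2 (Phone): category_id=NULL, no match -> dropped
  - product 3 (Desk): category_id=2 -> matches Outdoor
  - product 4 (Printer): category_id=2 -> matches Outdoor
  - product 5 (Tablet): category_id=NULL, no match -> dropped
So 2 of 5 rows are dropped.

SQL:
SELECT a.name, b.name AS category
FROM products a
INNER JOIN categories b ON a.category_id = b.id

Result:
name    | category
--------+---------
Chair   | Sports  
Desk    | Outdoor 
Printer | Outdoor 


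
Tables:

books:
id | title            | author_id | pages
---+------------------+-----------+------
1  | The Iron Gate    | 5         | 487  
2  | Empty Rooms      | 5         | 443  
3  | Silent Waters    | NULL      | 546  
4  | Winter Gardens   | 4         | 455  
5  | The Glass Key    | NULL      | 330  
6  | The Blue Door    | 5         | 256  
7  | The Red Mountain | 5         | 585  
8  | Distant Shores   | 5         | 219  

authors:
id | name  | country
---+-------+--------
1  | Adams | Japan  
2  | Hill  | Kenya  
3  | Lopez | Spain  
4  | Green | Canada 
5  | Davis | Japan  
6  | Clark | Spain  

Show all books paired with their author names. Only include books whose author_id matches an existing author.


INNER JOIN keeps only books rows whose author_id matches an id in authors. Walk through each book:
  - book 1 (The Iron Gate): author_id=5 -> matches Davis
  - book 2 (Empty Rooms): author_id=5 -> matches Davis
  - book 3 (Silent Waters): author_id=NULL, no match -> dropped
  - book 4 (Winter Gardens): author_id=4 -> matches Green
  - book 5 (The Glass Key): author_id=NULL, no match -> dropped
  - book 6 (The Blue Door): author_id=5 -> matches Davis
  - book 7 (The Red Mountain): author_id=5 -> matches Davis
  - book 8 (Distant Shores): author_id=5 -> matches Davis
So 2 of 8 rows are dropped.

SQL:
SELECT a.title, b.name AS author
FROM books a
INNER JOIN authors b ON a.author_id = b.id

Result:
title            | author
-----------------+-------
The Iron Gate    | Davis 
Empty Rooms      | Davis 
Winter Gardens   | Green 
The Blue Door    | Davis 
The Red Mountain | Davis 
Distant Shores   | Davis 


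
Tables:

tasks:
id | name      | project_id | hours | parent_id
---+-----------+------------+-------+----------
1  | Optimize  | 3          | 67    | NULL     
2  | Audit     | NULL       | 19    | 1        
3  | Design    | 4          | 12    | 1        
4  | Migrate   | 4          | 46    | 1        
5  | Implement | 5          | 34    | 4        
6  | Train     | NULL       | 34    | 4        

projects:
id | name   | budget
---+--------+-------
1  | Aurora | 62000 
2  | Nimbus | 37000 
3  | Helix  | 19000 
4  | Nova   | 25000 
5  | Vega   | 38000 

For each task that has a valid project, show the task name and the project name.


INNER JOIN keeps only tasks rows whose project_id matches an id in projects. Walk through each task:
  - task 1 (Optimize): project_id=3 -> matches Helix
  - task 2 (Audit): project_id=NULL, no match -> dropped
  - task 3 (Design): project_id=4 -> matches Nova
  - task 4 (Migrate): project_id=4 -> matches Nova
  - task 5 (Implement): project_id=5 -> matches Vega
  - task 6 (Train): project_id=NULL, no match -> dropped
So 2 of 6 rows are dropped.

SQL:
SELECT a.name, b.name AS project
FROM tasks a
INNER JOIN projects b ON a.project_id = b.id

Result:
name      | project
----------+--------
Optimize  | Helix  
Design    | Nova   
Migrate   | Nova   
Implement | Vega   


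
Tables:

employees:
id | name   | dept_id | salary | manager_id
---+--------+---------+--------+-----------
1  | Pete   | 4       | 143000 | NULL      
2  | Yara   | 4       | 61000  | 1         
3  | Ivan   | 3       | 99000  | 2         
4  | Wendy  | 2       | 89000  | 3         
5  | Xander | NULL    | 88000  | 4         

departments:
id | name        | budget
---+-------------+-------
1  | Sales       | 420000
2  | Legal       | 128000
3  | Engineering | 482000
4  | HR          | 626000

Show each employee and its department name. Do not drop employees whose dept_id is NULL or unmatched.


LEFT JOIN keeps every row from employees (the left table); where dept_id has no match in departments, the department columns become NULL. Walk through each employee:
  - employee 1 (Pete): dept_id=4 -> matches HR
  - employee 2 (Yara): dept_id=4 -> matches HR
  - employee 3 (Ivan): dept_id=3 -> matches Engineering
  - employee 4 (Wendy): dept_id=2 -> matches Legal
  - employee 5 (Xander): dept_id=NULL, no match -> kept with NULL
All 5 rows appear; 1 has NULL department.

SQL:
SELECT a.name, b.name AS department
FROM employees a
LEFT JOIN departments b ON a.dept_id = b.id

Result:
name   | department 
-------+------------
Pete   | HR         
Yara   | HR         
Ivan   | Engineering
Wendy  | Legal      
Xander | NULL       


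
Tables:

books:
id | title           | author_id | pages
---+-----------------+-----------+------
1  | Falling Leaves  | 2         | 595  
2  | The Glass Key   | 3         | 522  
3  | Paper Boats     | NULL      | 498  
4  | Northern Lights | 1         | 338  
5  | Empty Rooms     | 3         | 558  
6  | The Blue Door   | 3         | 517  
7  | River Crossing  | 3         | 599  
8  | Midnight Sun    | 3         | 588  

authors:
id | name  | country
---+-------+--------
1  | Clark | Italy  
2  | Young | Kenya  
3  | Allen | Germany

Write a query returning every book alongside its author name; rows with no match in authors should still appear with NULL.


LEFT JOIN keeps every row from books (the left table); where author_id has no match in authors, the author columns become NULL. Walk through each book:
  - book 1 (Falling Leaves): author_id=2 -> matches Young
  - book 2 (The Glass Key): author_id=3 -> matches Allen
  - book 3 (Paper Boats): author_id=NULL, no match -> kept with NULL
  - book 4 (Northern Lights): author_id=1 -> matches Clark
  - book 5 (Empty Rooms): author_id=3 -> matches Allen
  - book 6 (The Blue Door): author_id=3 -> matches Allen
  - book 7 (River Crossing): author_id=3 -> matches Allen
  - book 8 (Midnight Sun): author_id=3 -> matches Allen
All 8 rows appear; 1 has NULL author.

SQL:
SELECT a.title, b.name AS author
FROM books a
LEFT JOIN authors b ON a.author_id = b.id

Result:
title           | author
----------------+-------
Falling Leaves  | Young 
The Glass Key   | Allen 
Paper Boats     | NULL  
Northern Lights | Clark 
Empty Rooms     | Allen 
The Blue Door   | Allen 
River Crossing  | Allen 
Midnight Sun    | Allen 


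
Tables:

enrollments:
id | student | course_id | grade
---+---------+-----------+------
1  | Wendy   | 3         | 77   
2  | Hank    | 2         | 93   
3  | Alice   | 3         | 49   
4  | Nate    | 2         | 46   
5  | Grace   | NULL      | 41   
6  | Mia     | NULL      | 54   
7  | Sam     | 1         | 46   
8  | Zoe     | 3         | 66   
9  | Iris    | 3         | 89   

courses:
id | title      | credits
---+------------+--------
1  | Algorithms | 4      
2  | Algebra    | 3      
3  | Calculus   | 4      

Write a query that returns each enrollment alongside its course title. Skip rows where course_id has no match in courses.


INNER JOIN keeps only enrollments rows whose course_id matches an id in courses. Walk through each enrollment:
  - enrollment 1 (Wendy): course_id=3 -> matches Calculus
  - enrollment 2 (Hank): course_id=2 -> matches Algebra
  - enrollment 3 (Alice): course_id=3 -> matches Calculus
  - enrollment 4 (Nate): course_id=2 -> matches Algebra
  - enrollment 5 (Grace): course_id=NULL, no match -> dropped
  - enrollment 6 (Mia): course_id=NULL, no match -> dropped
  - enrollment 7 (Sam): course_id=1 -> matches Algorithms
  - enrollment 8 (Zoe): course_id=3 -> matches Calculus
  - enrollment 9 (Iris): course_id=3 -> matches Calculus
So 2 of 9 rows are dropped.

SQL:
SELECT a.student, b.title AS course
FROM enrollments a
INNER JOIN courses b ON a.course_id = b.id

Result:
student | course    
--------+-----------
Wendy   | Calculus  
Hank    | Algebra   
Alice   | Calculus  
Nate    | Algebra   
Sam     | Algorithms
Zoe     | Calculus  
Iris    | Calculus  


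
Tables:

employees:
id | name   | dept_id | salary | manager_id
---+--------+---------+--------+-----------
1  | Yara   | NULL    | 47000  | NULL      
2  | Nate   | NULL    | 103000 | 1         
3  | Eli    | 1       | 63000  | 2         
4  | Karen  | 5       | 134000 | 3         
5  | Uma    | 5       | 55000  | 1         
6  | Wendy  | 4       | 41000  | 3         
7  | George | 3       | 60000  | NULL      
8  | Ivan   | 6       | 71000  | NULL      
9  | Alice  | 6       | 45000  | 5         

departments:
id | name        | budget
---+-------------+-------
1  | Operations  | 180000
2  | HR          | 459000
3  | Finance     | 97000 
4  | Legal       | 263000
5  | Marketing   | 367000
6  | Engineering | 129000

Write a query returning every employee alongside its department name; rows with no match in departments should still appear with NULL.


LEFT JOIN keeps every row from employees (the left table); where dept_id has no match in departments, the department columns become NULL. Walk through each employee:
  - employee 1 (Yara): dept_id=NULL, no match -> kept with NULL
  - employee 2 (Nate): dept_id=NULL, no match -> kept with NULL
  - employee 3 (Eli): dept_id=1 -> matches Operations
  - employee 4 (Karen): dept_id=5 -> matches Marketing
  - employee 5 (Uma): dept_id=5 -> matches Marketing
  - employee 6 (Wendy): dept_id=4 -> matches Legal
  - employee 7 (George): dept_id=3 -> matches Finance
  - employee 8 (Ivan): dept_id=6 -> matches Engineering
  - employee 9 (Alice): dept_id=6 -> matches Engineering
All 9 rows appear; 2 have NULL department.

SQL:
SELECT a.name, b.name AS department
FROM employees a
LEFT JOIN departments b ON a.dept_id = b.id

Result:
name   | department 
-------+------------
Yara   | NULL       
Nate   | NULL       
Eli    | Operations 
Karen  | Marketing  
Uma    | Marketing  
Wendy  | Legal      
George | Finance    
Ivan   | Engineering
Alice  | Engineering
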